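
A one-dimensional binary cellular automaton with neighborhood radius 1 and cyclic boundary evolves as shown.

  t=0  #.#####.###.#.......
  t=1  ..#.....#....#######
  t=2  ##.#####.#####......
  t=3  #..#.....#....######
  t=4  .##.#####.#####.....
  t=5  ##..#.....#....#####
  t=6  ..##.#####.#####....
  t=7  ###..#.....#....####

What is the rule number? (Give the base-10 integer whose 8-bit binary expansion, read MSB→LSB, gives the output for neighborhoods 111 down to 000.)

  [7] ### => .  t=0,i=3
  [6] ##. => .  t=0,i=6
  [5] #.# => .  t=0,i=1
  [4] #.. => #  t=0,i=13
  [3] .## => #  t=0,i=2
  [2] .#. => .  t=0,i=0
  [1] ..# => #  t=0,i=19
  [0] ... => #  t=0,i=14
  bits 00011011 = 27

27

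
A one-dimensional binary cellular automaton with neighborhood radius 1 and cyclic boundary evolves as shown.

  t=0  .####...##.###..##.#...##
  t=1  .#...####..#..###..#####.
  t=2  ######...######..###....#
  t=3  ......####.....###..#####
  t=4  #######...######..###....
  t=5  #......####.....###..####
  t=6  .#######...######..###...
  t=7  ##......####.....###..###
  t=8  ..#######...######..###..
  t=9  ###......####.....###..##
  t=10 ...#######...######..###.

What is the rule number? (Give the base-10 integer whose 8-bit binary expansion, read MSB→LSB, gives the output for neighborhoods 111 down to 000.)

  nb ###: next=.  (t=0,i=2, bit7=0)
  nb ##.: next=.  (t=0,i=4, bit6=0)
  nb #.#: next=.  (t=0,i=0, bit5=0)
  nb #..: next=#  (t=0,i=5, bit4=1)
  nb .##: next=#  (t=0,i=1, bit3=1)
  nb .#.: next=#  (t=0,i=19, bit2=1)
  nb ..#: next=#  (t=0,i=7, bit1=1)
  nb ...: next=#  (t=0,i=6, bit0=1)
  bits 00011111 = 31

31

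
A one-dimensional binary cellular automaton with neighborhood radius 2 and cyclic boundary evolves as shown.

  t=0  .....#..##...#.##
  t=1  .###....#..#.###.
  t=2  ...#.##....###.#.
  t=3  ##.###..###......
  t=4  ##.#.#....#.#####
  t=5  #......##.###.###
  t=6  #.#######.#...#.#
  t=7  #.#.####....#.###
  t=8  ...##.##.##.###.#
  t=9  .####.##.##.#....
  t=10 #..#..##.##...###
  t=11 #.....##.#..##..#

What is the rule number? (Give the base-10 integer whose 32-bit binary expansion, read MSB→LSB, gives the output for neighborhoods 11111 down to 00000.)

  nb #####: next=#  (t=4,i=14, bit31=1)
  nb ####.: next=#  (t=4,i=0, bit30=1)
  nb ###.#: next=.  (t=2,i=13, bit29=0)
  nb ###..: next=#  (t=1,i=3, bit28=1)
  nb ##.##: next=.  (t=3,i=2, bit27=0)
  nb ##.#.: next=.  (t=2,i=14, bit26=0)
  nb ##..#: next=.  (t=1,i=16, bit25=0)
  nb ##...: next=.  (t=0,i=0, bit24=0)
  nb #.###: next=#  (t=1,i=13, bit23=1)
  nb #.##.: next=#  (t=0,i=15, bit22=1)
  nb #.#.#: next=.  (t=4,i=3, bit21=0)
  nb #.#..: next=.  (t=2,i=15, bit20=0)
  nb #..##: next=.  (t=0,i=7, bit19=0)
  nb #..#.: next=.  (t=1,i=10, bit18=0)
  nb #...#: next=#  (t=0,i=11, bit17=1)
  nb #....: next=#  (t=0,i=1, bit16=1)
  nb .####: next=.  (t=4,i=13, bit15=0)
  nb .###.: next=.  (t=1,i=2, bit14=0)
  nb .##.#: next=#  (t=3,i=1, bit13=1)
  nb .##..: next=.  (t=0,i=9, bit12=0)
  nb .#.##: next=#  (t=0,i=14, bit11=1)
  nb .#.#.: next=.  (t=4,i=4, bit10=0)
  nb .#..#: next=.  (t=0,i=6, bit9=0)
  nb .#...: next=.  (t=2,i=16, bit8=0)
  nb ..###: next=.  (t=1,i=1, bit7=0)
  nb ..##.: next=#  (t=0,i=8, bit6=1)
  nb ..#.#: next=#  (t=0,i=13, bit5=1)
  nb ..#..: next=.  (t=0,i=5, bit4=0)
  nb ...##: next=#  (t=2,i=10, bit3=1)
  nb ...#.: next=.  (t=0,i=4, bit2=0)
  nb ....#: next=#  (t=0,i=3, bit1=1)
  nb .....: next=#  (t=0,i=2, bit0=1)
  bits 11010000110000110010100001101011 = 3502450795

3502450795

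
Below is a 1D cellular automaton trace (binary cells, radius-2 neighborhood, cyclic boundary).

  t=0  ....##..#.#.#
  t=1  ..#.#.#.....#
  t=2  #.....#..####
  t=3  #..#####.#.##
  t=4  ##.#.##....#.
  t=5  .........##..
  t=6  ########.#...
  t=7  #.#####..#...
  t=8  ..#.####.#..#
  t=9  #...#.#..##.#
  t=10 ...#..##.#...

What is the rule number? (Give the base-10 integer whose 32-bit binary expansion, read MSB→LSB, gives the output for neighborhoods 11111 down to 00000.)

3532653271

  [31] ##### => #  t=2,i=11
  [30] ####. => #  t=2,i=12
  [29] ###.# => .  t=3,i=7
  [28] ###.. => #  t=2,i=0
  [27] ##.## => .  t=9,i=11
  [26] ##.#. => .  t=3,i=8
  [25] ##..# => #  t=0,i=6
  [24] ##... => .  t=2,i=1
  [23] #.### => #  t=3,i=11
  [22] #.##. => .  t=4,i=0
  [21] #.#.# => .  t=0,i=10
  [20] #.#.. => #  t=0,i=12
  [19] #..## => .  t=2,i=8
  [18] #..#. => .  t=0,i=7
  [17] #...# => .  t=6,i=11
  [16] #.... => .  t=0,i=1
  [15] .#### => .  t=2,i=10
  [14] .###. => .  t=3,i=12
  [13] .##.# => .  t=4,i=1
  [12] .##.. => .  t=0,i=5
  [11] .#.## => .  t=3,i=10
  [10] .#.#. => .  t=0,i=9
  [9] .#..# => #  t=1,i=0
  [8] .#... => .  t=0,i=0
  [7] ..### => #  t=2,i=9
  [6] ..##. => #  t=0,i=4
  [5] ..#.# => .  t=0,i=8
  [4] ..#.. => #  t=1,i=12
  [3] ...## => .  t=0,i=3
  [2] ...#. => #  t=1,i=11
  [1] ....# => #  t=0,i=2
  [0] ..... => #  t=1,i=9
  bits 11010010100100000000001011010111 = 3532653271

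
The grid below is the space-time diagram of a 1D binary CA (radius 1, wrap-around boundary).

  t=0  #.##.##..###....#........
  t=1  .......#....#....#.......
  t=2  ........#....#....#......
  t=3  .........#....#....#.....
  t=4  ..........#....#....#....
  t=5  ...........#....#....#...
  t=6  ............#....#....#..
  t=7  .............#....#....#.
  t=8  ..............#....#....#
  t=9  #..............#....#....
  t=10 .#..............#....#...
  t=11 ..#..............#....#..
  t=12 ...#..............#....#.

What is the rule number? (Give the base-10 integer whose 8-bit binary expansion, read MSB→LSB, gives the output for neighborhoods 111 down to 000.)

  [7] ### => .  t=0,i=10
  [6] ##. => .  t=0,i=3
  [5] #.# => .  t=0,i=1
  [4] #.. => #  t=0,i=7
  [3] .## => .  t=0,i=2
  [2] .#. => .  t=0,i=0
  [1] ..# => .  t=0,i=8
  [0] ... => .  t=0,i=13
  bits 00010000 = 16

16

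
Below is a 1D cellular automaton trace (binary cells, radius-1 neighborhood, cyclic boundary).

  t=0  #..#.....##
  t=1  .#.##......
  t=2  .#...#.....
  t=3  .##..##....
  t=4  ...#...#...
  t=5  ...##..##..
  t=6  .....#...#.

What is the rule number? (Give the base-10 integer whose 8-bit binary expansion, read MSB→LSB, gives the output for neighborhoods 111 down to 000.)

20

  ###|.  b7=0 t=0,i=10
  ##.|.  b6=0 t=0,i=0
  #.#|.  b5=0 t=1,i=2
  #..|#  b4=1 t=0,i=1
  .##|.  b3=0 t=0,i=9
  .#.|#  b2=1 t=0,i=3
  ..#|.  b1=0 t=0,i=2
  ...|.  b0=0 t=0,i=5
  bits 00010100 = 20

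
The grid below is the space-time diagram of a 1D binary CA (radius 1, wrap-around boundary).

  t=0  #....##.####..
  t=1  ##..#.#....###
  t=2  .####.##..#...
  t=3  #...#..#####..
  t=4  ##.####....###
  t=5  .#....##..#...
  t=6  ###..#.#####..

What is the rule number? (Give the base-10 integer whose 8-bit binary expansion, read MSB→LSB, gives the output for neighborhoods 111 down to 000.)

  ### -> .   bit 7 = 0  t=0,i=9
  ##. -> #   bit 6 = 1  t=0,i=6
  #.# -> .   bit 5 = 0  t=0,i=7
  #.. -> #   bit 4 = 1  t=0,i=1
  .## -> .   bit 3 = 0  t=0,i=5
  .#. -> #   bit 2 = 1  t=0,i=0
  ..# -> #   bit 1 = 1  t=0,i=4
  ... -> .   bit 0 = 0  t=0,i=2
  bits 01010110 = 86

86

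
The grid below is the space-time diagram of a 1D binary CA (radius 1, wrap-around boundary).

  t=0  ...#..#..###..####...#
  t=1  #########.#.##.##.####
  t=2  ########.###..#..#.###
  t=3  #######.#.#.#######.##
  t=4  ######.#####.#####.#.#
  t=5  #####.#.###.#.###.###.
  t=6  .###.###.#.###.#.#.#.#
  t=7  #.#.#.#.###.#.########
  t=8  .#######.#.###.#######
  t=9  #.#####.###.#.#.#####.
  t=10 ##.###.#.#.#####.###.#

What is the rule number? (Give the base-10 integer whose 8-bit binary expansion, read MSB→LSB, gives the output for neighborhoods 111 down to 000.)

  ###|#  b7=1 t=0,i=10
  ##.|.  b6=0 t=0,i=11
  #.#|#  b5=1 t=1,i=9
  #..|#  b4=1 t=0,i=0
  .##|.  b3=0 t=0,i=9
  .#.|#  b2=1 t=0,i=3
  ..#|#  b1=1 t=0,i=2
  ...|#  b0=1 t=0,i=1
  bits 10110111 = 183

183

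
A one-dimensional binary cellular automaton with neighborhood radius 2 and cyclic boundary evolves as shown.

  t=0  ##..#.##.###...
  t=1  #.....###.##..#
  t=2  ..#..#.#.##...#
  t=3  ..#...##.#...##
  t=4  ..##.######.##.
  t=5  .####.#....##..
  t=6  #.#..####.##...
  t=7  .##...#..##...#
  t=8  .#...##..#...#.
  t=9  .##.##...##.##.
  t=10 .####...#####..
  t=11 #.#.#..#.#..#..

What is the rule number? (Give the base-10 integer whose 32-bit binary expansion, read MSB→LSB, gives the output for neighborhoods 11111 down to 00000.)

  #####|.  b31=0 t=4,i=7
  ####.|.  b30=0 t=4,i=9
  ###.#|.  b29=0 t=1,i=8
  ###..|#  b28=1 t=0,i=11
  ##.##|#  b27=1 t=0,i=8
  ##.#.|#  b26=1 t=3,i=8
  ##..#|.  b25=0 t=0,i=2
  ##...|.  b24=0 t=0,i=12
  #.###|.  b23=0 t=0,i=9
  #.##.|#  b22=1 t=0,i=6
  #.#.#|#  b21=1 t=2,i=7
  #.#..|#  b20=1 t=3,i=9
  #..##|.  b19=0 t=1,i=13
  #..#.|.  b18=0 t=0,i=3
  #...#|.  b17=0 t=0,i=13
  #....|#  b16=1 t=1,i=2
  .####|#  b15=1 t=4,i=6
  .###.|#  b14=1 t=0,i=10
  .##.#|#  b13=1 t=0,i=7
  .##..|.  b12=0 t=0,i=1
  .#.##|.  b11=0 t=0,i=5
  .#.#.|#  b10=1 t=2,i=6
  .#..#|.  b9=0 t=2,i=0
  .#...|#  b8=1 t=3,i=3
  ..###|.  b7=0 t=1,i=6
  ..##.|#  b6=1 t=0,i=0
  ..#.#|.  b5=0 t=0,i=4
  ..#..|#  b4=1 t=2,i=2
  ...##|#  b3=1 t=0,i=14
  ...#.|#  b2=1 t=2,i=13
  ....#|.  b1=0 t=1,i=4
  .....|.  b0=0 t=1,i=3
  bits 00011100011100011110010101011100 = 477226332

477226332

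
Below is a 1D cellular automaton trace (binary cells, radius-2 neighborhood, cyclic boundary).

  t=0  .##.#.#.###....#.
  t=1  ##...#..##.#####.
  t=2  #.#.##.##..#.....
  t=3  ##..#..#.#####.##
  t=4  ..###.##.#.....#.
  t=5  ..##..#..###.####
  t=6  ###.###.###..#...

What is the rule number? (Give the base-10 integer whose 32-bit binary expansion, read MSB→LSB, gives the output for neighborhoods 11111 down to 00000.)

  nb #####: next=.  (t=1,i=13, bit31=0)
  nb ####.: next=.  (t=1,i=14, bit30=0)
  nb ###.#: next=.  (t=1,i=15, bit29=0)
  nb ###..: next=.  (t=0,i=10, bit28=0)
  nb ##.##: next=.  (t=1,i=10, bit27=0)
  nb ##.#.: next=.  (t=0,i=3, bit26=0)
  nb ##..#: next=#  (t=2,i=9, bit25=1)
  nb ##...: next=#  (t=0,i=11, bit24=1)
  nb #.###: next=#  (t=0,i=8, bit23=1)
  nb #.##.: next=#  (t=1,i=0, bit22=1)
  nb #.#.#: next=.  (t=0,i=4, bit21=0)
  nb #.#..: next=#  (t=4,i=9, bit20=1)
  nb #..##: next=#  (t=0,i=0, bit19=1)
  nb #..#.: next=#  (t=2,i=10, bit18=1)
  nb #...#: next=.  (t=1,i=3, bit17=0)
  nb #....: next=#  (t=0,i=12, bit16=1)
  nb .####: next=.  (t=1,i=12, bit15=0)
  nb .###.: next=#  (t=0,i=9, bit14=1)
  nb .##.#: next=.  (t=0,i=2, bit13=0)
  nb .##..: next=.  (t=1,i=1, bit12=0)
  nb .#.##: next=.  (t=0,i=7, bit11=0)
  nb .#.#.: next=#  (t=0,i=5, bit10=1)
  nb .#..#: next=.  (t=0,i=16, bit9=0)
  nb .#...: next=#  (t=2,i=12, bit8=1)
  nb ..###: next=#  (t=4,i=2, bit7=1)
  nb ..##.: next=#  (t=0,i=1, bit6=1)
  nb ..#.#: next=#  (t=2,i=0, bit5=1)
  nb ..#..: next=#  (t=0,i=15, bit4=1)
  nb ...##: next=.  (t=4,i=1, bit3=0)
  nb ...#.: next=#  (t=0,i=14, bit2=1)
  nb ....#: next=#  (t=0,i=13, bit1=1)
  nb .....: next=.  (t=2,i=14, bit0=0)
  bits 00000011110111010100010111110110 = 64833014

64833014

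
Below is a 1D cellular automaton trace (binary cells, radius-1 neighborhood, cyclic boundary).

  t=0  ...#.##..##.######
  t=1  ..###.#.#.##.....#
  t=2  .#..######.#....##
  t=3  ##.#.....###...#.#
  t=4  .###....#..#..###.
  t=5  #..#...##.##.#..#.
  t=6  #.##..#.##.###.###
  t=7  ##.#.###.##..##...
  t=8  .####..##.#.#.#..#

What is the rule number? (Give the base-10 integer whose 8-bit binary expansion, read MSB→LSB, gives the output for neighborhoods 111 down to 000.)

  ###|.  b7=0 t=0,i=13
  ##.|#  b6=1 t=0,i=6
  #.#|#  b5=1 t=0,i=4
  #..|.  b4=0 t=0,i=0
  .##|.  b3=0 t=0,i=5
  .#.|#  b2=1 t=0,i=3
  ..#|#  b1=1 t=0,i=2
  ...|.  b0=0 t=0,i=1
  bits 01100110 = 102

102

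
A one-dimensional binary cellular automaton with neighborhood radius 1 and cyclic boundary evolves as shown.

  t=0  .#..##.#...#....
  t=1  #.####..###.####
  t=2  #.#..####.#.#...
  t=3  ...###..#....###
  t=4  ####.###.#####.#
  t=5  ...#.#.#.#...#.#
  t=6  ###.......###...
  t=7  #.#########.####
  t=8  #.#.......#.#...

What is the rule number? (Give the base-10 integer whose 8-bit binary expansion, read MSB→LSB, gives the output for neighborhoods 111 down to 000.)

  nb ###: next=.  (t=1,i=3, bit7=0)
  nb ##.: next=#  (t=0,i=5, bit6=1)
  nb #.#: next=.  (t=0,i=6, bit5=0)
  nb #..: next=#  (t=0,i=2, bit4=1)
  nb .##: next=#  (t=0,i=4, bit3=1)
  nb .#.: next=.  (t=0,i=1, bit2=0)
  nb ..#: next=#  (t=0,i=0, bit1=1)
  nb ...: next=#  (t=0,i=9, bit0=1)
  bits 01011011 = 91

91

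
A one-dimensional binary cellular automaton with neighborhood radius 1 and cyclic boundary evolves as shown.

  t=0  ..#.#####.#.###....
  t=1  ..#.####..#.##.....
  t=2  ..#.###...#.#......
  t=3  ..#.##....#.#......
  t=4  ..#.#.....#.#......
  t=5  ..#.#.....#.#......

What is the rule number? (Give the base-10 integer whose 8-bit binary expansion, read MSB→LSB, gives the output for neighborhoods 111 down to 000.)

  nb ###: next=#  (t=0,i=5, bit7=1)
  nb ##.: next=.  (t=0,i=8, bit6=0)
  nb #.#: next=.  (t=0,i=3, bit5=0)
  nb #..: next=.  (t=0,i=15, bit4=0)
  nb .##: next=#  (t=0,i=4, bit3=1)
  nb .#.: next=#  (t=0,i=2, bit2=1)
  nb ..#: next=.  (t=0,i=1, bit1=0)
  nb ...: next=.  (t=0,i=0, bit0=0)
  bits 10001100 = 140

140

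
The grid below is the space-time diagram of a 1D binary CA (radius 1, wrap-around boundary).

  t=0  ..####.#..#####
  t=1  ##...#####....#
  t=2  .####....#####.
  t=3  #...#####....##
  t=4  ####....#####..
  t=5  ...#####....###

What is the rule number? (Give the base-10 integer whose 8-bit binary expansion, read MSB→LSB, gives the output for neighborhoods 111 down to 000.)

119

  nb ###: next=.  (t=0,i=3, bit7=0)
  nb ##.: next=#  (t=0,i=5, bit6=1)
  nb #.#: next=#  (t=0,i=6, bit5=1)
  nb #..: next=#  (t=0,i=0, bit4=1)
  nb .##: next=.  (t=0,i=2, bit3=0)
  nb .#.: next=#  (t=0,i=7, bit2=1)
  nb ..#: next=#  (t=0,i=1, bit1=1)
  nb ...: next=#  (t=1,i=3, bit0=1)
  bits 01110111 = 119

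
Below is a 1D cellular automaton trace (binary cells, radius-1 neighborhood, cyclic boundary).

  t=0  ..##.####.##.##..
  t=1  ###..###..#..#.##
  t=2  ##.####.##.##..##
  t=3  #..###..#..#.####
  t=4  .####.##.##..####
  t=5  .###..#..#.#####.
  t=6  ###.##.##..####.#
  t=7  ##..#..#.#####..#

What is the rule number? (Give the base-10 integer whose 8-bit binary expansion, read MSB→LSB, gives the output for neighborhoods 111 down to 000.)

  [7] ### => #  t=0,i=6
  [6] ##. => .  t=0,i=3
  [5] #.# => .  t=0,i=4
  [4] #.. => #  t=0,i=15
  [3] .## => #  t=0,i=2
  [2] .#. => .  t=1,i=10
  [1] ..# => #  t=0,i=1
  [0] ... => #  t=0,i=0
  bits 10011011 = 155

155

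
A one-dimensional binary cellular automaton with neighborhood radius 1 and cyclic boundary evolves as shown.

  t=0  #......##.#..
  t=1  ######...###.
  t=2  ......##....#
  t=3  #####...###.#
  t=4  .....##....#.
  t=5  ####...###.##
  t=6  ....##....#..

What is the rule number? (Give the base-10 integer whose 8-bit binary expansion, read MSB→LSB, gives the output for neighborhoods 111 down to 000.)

  ###|.  b7=0 t=1,i=1
  ##.|.  b6=0 t=0,i=8
  #.#|#  b5=1 t=0,i=9
  #..|#  b4=1 t=0,i=1
  .##|.  b3=0 t=0,i=7
  .#.|#  b2=1 t=0,i=0
  ..#|.  b1=0 t=0,i=6
  ...|#  b0=1 t=0,i=2
  bits 00110101 = 53

53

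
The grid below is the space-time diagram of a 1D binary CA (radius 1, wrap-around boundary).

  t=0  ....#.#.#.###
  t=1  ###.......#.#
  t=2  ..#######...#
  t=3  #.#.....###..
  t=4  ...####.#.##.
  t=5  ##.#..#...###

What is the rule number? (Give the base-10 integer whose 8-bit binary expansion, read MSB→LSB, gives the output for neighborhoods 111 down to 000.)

89

  ###|.  b7=0 t=0,i=11
  ##.|#  b6=1 t=0,i=12
  #.#|.  b5=0 t=0,i=5
  #..|#  b4=1 t=0,i=0
  .##|#  b3=1 t=0,i=10
  .#.|.  b2=0 t=0,i=4
  ..#|.  b1=0 t=0,i=3
  ...|#  b0=1 t=0,i=1
  bits 01011001 = 89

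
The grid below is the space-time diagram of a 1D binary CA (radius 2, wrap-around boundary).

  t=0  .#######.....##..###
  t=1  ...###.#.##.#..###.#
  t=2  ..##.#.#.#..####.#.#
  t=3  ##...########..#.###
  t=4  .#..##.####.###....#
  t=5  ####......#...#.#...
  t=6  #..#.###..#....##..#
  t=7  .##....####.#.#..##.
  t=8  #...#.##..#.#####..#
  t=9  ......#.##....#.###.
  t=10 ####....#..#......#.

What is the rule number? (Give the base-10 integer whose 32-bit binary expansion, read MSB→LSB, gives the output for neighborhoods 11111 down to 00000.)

2994538137

  nb #####: next=#  (t=0,i=3, bit31=1)
  nb ####.: next=.  (t=0,i=6, bit30=0)
  nb ###.#: next=#  (t=0,i=19, bit29=1)
  nb ###..: next=#  (t=0,i=7, bit28=1)
  nb ##.##: next=.  (t=0,i=0, bit27=0)
  nb ##.#.: next=.  (t=1,i=6, bit26=0)
  nb ##..#: next=#  (t=0,i=15, bit25=1)
  nb ##...: next=.  (t=0,i=8, bit24=0)
  nb #.###: next=.  (t=0,i=1, bit23=0)
  nb #.##.: next=#  (t=1,i=9, bit22=1)
  nb #.#.#: next=#  (t=1,i=7, bit21=1)
  nb #.#..: next=#  (t=1,i=12, bit20=1)
  nb #..##: next=#  (t=0,i=16, bit19=1)
  nb #..#.: next=#  (t=3,i=14, bit18=1)
  nb #...#: next=.  (t=1,i=1, bit17=0)
  nb #....: next=#  (t=0,i=9, bit16=1)
  nb .####: next=.  (t=0,i=2, bit15=0)
  nb .###.: next=.  (t=0,i=18, bit14=0)
  nb .##.#: next=.  (t=1,i=10, bit13=0)
  nb .##..: next=.  (t=0,i=14, bit12=0)
  nb .#.##: next=.  (t=1,i=8, bit11=0)
  nb .#.#.: next=#  (t=2,i=6, bit10=1)
  nb .#..#: next=#  (t=1,i=13, bit9=1)
  nb .#...: next=.  (t=1,i=0, bit8=0)
  nb ..###: next=#  (t=0,i=17, bit7=1)
  nb ..##.: next=.  (t=0,i=13, bit6=0)
  nb ..#.#: next=.  (t=3,i=15, bit5=0)
  nb ..#..: next=#  (t=5,i=10, bit4=1)
  nb ...##: next=#  (t=0,i=12, bit3=1)
  nb ...#.: next=.  (t=4,i=18, bit2=0)
  nb ....#: next=.  (t=0,i=11, bit1=0)
  nb .....: next=#  (t=0,i=10, bit0=1)
  bits 10110010011111010000011010011001 = 2994538137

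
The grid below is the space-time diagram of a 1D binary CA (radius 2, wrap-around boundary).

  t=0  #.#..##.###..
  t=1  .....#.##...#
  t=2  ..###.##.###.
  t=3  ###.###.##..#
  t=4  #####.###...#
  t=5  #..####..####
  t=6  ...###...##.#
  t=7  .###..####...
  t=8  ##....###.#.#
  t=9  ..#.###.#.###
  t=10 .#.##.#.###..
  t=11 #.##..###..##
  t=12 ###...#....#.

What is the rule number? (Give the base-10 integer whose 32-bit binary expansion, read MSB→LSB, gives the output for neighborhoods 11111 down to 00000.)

  nb #####: next=.  (t=4,i=1, bit31=0)
  nb ####.: next=#  (t=3,i=1, bit30=1)
  nb ###.#: next=#  (t=2,i=4, bit29=1)
  nb ###..: next=.  (t=0,i=10, bit28=0)
  nb ##.##: next=#  (t=0,i=7, bit27=1)
  nb ##.#.: next=.  (t=6,i=11, bit26=0)
  nb ##..#: next=.  (t=0,i=11, bit25=0)
  nb ##...: next=#  (t=1,i=9, bit24=1)
  nb #.###: next=#  (t=0,i=8, bit23=1)
  nb #.##.: next=#  (t=1,i=7, bit22=1)
  nb #.#.#: next=#  (t=8,i=10, bit21=1)
  nb #.#..: next=.  (t=0,i=2, bit20=0)
  nb #..##: next=.  (t=0,i=4, bit19=0)
  nb #..#.: next=#  (t=0,i=12, bit18=1)
  nb #...#: next=#  (t=1,i=10, bit17=1)
  nb #....: next=.  (t=1,i=1, bit16=0)
  nb .####: next=#  (t=3,i=0, bit15=1)
  nb .###.: next=.  (t=0,i=9, bit14=0)
  nb .##.#: next=.  (t=0,i=6, bit13=0)
  nb .##..: next=.  (t=1,i=8, bit12=0)
  nb .#.##: next=#  (t=1,i=6, bit11=1)
  nb .#.#.: next=.  (t=0,i=1, bit10=0)
  nb .#..#: next=.  (t=0,i=3, bit9=0)
  nb .#...: next=.  (t=1,i=0, bit8=0)
  nb ..###: next=#  (t=2,i=2, bit7=1)
  nb ..##.: next=#  (t=0,i=5, bit6=1)
  nb ..#.#: next=.  (t=0,i=0, bit5=0)
  nb ..#..: next=.  (t=1,i=12, bit4=0)
  nb ...##: next=#  (t=2,i=1, bit3=1)
  nb ...#.: next=#  (t=1,i=4, bit2=1)
  nb ....#: next=#  (t=1,i=3, bit1=1)
  nb .....: next=#  (t=1,i=2, bit0=1)
  bits 01101001111001101000100011001111 = 1776715983

1776715983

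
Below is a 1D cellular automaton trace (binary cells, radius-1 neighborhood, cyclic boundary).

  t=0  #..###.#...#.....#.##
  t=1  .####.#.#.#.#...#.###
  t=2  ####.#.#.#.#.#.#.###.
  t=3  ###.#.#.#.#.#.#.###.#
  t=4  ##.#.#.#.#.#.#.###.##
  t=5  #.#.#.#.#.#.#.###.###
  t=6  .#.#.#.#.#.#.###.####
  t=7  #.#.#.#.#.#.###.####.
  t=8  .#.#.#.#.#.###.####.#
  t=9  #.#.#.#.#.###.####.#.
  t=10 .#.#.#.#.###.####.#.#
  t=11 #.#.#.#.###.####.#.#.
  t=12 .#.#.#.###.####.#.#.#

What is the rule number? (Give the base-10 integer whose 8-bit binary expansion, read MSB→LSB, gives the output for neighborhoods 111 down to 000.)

  ### -> #   bit 7 = 1  t=0,i=4
  ##. -> .   bit 6 = 0  t=0,i=0
  #.# -> #   bit 5 = 1  t=0,i=6
  #.. -> #   bit 4 = 1  t=0,i=1
  .## -> #   bit 3 = 1  t=0,i=3
  .#. -> .   bit 2 = 0  t=0,i=7
  ..# -> #   bit 1 = 1  t=0,i=2
  ... -> .   bit 0 = 0  t=0,i=9
  bits 10111010 = 186

186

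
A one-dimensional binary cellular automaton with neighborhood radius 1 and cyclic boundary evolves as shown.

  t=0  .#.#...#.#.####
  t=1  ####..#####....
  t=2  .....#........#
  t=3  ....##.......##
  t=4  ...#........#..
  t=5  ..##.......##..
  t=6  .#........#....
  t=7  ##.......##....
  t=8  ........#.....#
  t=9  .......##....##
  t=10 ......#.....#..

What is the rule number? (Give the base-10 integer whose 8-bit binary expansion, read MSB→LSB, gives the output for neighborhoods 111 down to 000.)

  ###|.  b7=0 t=0,i=12
  ##.|.  b6=0 t=0,i=14
  #.#|#  b5=1 t=0,i=0
  #..|.  b4=0 t=0,i=4
  .##|.  b3=0 t=0,i=11
  .#.|#  b2=1 t=0,i=1
  ..#|#  b1=1 t=0,i=6
  ...|.  b0=0 t=0,i=5
  bits 00100110 = 38

38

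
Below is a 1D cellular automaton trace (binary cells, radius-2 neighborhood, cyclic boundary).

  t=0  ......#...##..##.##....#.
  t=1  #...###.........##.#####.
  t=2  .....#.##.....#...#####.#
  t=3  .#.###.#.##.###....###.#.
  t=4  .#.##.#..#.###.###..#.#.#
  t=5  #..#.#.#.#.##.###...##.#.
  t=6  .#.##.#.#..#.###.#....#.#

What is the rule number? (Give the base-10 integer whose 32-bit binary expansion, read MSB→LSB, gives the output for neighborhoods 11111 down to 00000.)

3452028470

  [31] ##### => #  t=1,i=21
  [30] ####. => #  t=1,i=22
  [29] ###.# => .  t=1,i=23
  [28] ###.. => .  t=1,i=6
  [27] ##.## => #  t=0,i=16
  [26] ##.#. => #  t=1,i=24
  [25] ##..# => .  t=0,i=12
  [24] ##... => #  t=0,i=19
  [23] #.### => #  t=1,i=19
  [22] #.##. => #  t=0,i=17
  [21] #.#.# => .  t=3,i=7
  [20] #.#.. => .  t=1,i=0
  [19] #..## => .  t=0,i=13
  [18] #..#. => .  t=3,i=0
  [17] #...# => .  t=0,i=8
  [16] #.... => #  t=0,i=0
  [15] .#### => #  t=1,i=20
  [14] .###. => #  t=1,i=5
  [13] .##.# => .  t=0,i=15
  [12] .##.. => .  t=0,i=11
  [11] .#.## => .  t=2,i=6
  [10] .#.#. => #  t=4,i=0
  [9] .#..# => #  t=3,i=24
  [8] .#... => .  t=0,i=7
  [7] ..### => .  t=1,i=4
  [6] ..##. => .  t=0,i=10
  [5] ..#.# => #  t=2,i=5
  [4] ..#.. => #  t=0,i=6
  [3] ...## => .  t=0,i=9
  [2] ...#. => #  t=0,i=5
  [1] ....# => #  t=0,i=4
  [0] ..... => .  t=0,i=1
  bits 11001101110000011100011000110110 = 3452028470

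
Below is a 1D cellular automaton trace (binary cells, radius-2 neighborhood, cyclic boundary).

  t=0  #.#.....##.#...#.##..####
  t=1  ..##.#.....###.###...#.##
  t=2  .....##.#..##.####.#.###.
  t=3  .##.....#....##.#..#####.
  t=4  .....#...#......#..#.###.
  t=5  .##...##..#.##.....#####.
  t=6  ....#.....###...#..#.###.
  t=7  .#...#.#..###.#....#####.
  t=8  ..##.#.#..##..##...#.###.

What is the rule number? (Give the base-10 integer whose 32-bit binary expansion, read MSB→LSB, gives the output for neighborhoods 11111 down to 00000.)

3639757217

  [31] ##### => #  t=0,i=23
  [30] ####. => #  t=0,i=24
  [29] ###.# => .  t=0,i=0
  [28] ###.. => #  t=1,i=17
  [27] ##.## => #  t=1,i=14
  [26] ##.#. => .  t=0,i=1
  [25] ##..# => .  t=0,i=19
  [24] ##... => .  t=1,i=18
  [23] #.### => #  t=1,i=15
  [22] #.##. => #  t=0,i=17
  [21] #.#.# => #  t=2,i=19
  [20] #.#.. => #  t=0,i=2
  [19] #..## => .  t=0,i=20
  [18] #..#. => .  t=4,i=18
  [17] #...# => #  t=0,i=13
  [16] #.... => .  t=0,i=4
  [15] .#### => .  t=0,i=22
  [14] .###. => #  t=1,i=12
  [13] .##.# => .  t=0,i=9
  [12] .##.. => .  t=0,i=18
  [11] .#.## => #  t=0,i=16
  [10] .#.#. => .  t=7,i=6
  [9] .#..# => .  t=2,i=9
  [8] .#... => #  t=0,i=3
  [7] ..### => #  t=0,i=21
  [6] ..##. => .  t=0,i=8
  [5] ..#.# => #  t=0,i=15
  [4] ..#.. => .  t=3,i=8
  [3] ...## => .  t=0,i=7
  [2] ...#. => .  t=0,i=14
  [1] ....# => .  t=0,i=6
  [0] ..... => #  t=0,i=5
  bits 11011000111100100100100110100001 = 3639757217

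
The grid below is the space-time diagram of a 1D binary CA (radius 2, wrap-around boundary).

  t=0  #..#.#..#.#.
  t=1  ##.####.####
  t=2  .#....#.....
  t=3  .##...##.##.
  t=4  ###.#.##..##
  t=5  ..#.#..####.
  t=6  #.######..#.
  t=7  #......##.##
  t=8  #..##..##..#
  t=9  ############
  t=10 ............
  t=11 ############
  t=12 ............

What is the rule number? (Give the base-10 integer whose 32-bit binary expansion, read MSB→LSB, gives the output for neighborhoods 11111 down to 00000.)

  [31] ##### => .  t=1,i=10
  [30] ####. => .  t=1,i=0
  [29] ###.# => #  t=1,i=1
  [28] ###.. => #  t=5,i=10
  [27] ##.## => .  t=1,i=2
  [26] ##.#. => .  t=4,i=3
  [25] ##..# => #  t=3,i=11
  [24] ##... => .  t=3,i=3
  [23] #.### => .  t=1,i=3
  [22] #.##. => .  t=3,i=9
  [21] #.#.# => #  t=0,i=10
  [20] #.#.. => #  t=0,i=0
  [19] #..## => #  t=3,i=0
  [18] #..#. => .  t=0,i=2
  [17] #...# => #  t=3,i=4
  [16] #.... => .  t=2,i=3
  [15] .#### => .  t=1,i=4
  [14] .###. => #  t=7,i=11
  [13] .##.# => #  t=3,i=7
  [12] .##.. => #  t=3,i=2
  [11] .#.## => .  t=4,i=5
  [10] .#.#. => #  t=0,i=4
  [9] .#..# => #  t=0,i=1
  [8] .#... => #  t=2,i=2
  [7] ..### => #  t=4,i=10
  [6] ..##. => #  t=3,i=1
  [5] ..#.# => #  t=0,i=3
  [4] ..#.. => #  t=2,i=1
  [3] ...## => .  t=3,i=5
  [2] ...#. => .  t=2,i=0
  [1] ....# => .  t=2,i=4
  [0] ..... => #  t=2,i=9
  bits 00110010001110100111011111110001 = 842692593

842692593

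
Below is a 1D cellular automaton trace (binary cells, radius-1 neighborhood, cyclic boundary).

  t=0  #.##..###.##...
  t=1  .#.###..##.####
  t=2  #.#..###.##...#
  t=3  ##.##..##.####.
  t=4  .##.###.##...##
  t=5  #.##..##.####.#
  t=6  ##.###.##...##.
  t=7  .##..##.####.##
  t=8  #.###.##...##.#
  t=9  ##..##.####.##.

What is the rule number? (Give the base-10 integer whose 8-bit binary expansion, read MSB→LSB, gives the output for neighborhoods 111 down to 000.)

115

  ###|.  b7=0 t=0,i=7
  ##.|#  b6=1 t=0,i=3
  #.#|#  b5=1 t=0,i=1
  #..|#  b4=1 t=0,i=4
  .##|.  b3=0 t=0,i=2
  .#.|.  b2=0 t=0,i=0
  ..#|#  b1=1 t=0,i=5
  ...|#  b0=1 t=0,i=13
  bits 01110011 = 115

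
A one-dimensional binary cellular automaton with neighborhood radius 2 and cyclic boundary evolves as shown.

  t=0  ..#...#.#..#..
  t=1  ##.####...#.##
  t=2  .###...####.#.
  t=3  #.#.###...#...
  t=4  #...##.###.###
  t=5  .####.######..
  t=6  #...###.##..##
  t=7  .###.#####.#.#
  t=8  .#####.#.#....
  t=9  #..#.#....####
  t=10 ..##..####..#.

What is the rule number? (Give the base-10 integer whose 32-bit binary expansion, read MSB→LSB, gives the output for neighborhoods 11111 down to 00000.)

2848936303

  [31] ##### => #  t=5,i=8
  [30] ####. => .  t=1,i=0
  [29] ###.# => #  t=1,i=1
  [28] ###.. => .  t=1,i=6
  [27] ##.## => #  t=1,i=2
  [26] ##.#. => .  t=2,i=11
  [25] ##..# => .  t=6,i=10
  [24] ##... => #  t=1,i=7
  [23] #.### => #  t=1,i=3
  [22] #.##. => #  t=6,i=8
  [21] #.#.# => .  t=3,i=2
  [20] #.#.. => .  t=0,i=8
  [19] #..## => #  t=2,i=0
  [18] #..#. => #  t=0,i=10
  [17] #...# => #  t=0,i=4
  [16] #.... => #  t=0,i=13
  [15] .#### => .  t=1,i=4
  [14] .###. => #  t=2,i=2
  [13] .##.# => .  t=4,i=5
  [12] .##.. => #  t=6,i=9
  [11] .#.## => .  t=1,i=11
  [10] .#.#. => .  t=0,i=7
  [9] .#..# => .  t=0,i=9
  [8] .#... => #  t=0,i=3
  [7] ..### => .  t=2,i=1
  [6] ..##. => #  t=4,i=4
  [5] ..#.# => #  t=0,i=6
  [4] ..#.. => .  t=0,i=2
  [3] ...## => #  t=2,i=6
  [2] ...#. => #  t=0,i=1
  [1] ....# => #  t=0,i=0
  [0] ..... => #  t=8,i=12
  bits 10101001110011110101000101101111 = 2848936303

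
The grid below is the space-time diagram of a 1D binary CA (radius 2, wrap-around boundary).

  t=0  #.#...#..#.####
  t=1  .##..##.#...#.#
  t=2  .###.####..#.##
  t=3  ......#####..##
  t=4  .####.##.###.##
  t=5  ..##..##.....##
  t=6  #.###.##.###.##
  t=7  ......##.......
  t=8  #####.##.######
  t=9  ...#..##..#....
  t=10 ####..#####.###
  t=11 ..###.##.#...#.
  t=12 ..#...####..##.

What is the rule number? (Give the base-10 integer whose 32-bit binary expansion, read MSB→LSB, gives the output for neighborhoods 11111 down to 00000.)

1450554583

  ##### -> .   bit 31 = 0  t=0,i=13
  ####. -> #   bit 30 = 1  t=0,i=14
  ###.# -> .   bit 29 = 0  t=0,i=0
  ###.. -> #   bit 28 = 1  t=2,i=8
  ##.## -> .   bit 27 = 0  t=2,i=0
  ##.#. -> #   bit 26 = 1  t=0,i=1
  ##..# -> #   bit 25 = 1  t=1,i=3
  ##... -> .   bit 24 = 0  t=3,i=0
  #.### -> .   bit 23 = 0  t=0,i=11
  #.##. -> #   bit 22 = 1  t=1,i=1
  #.#.# -> #   bit 21 = 1  t=1,i=14
  #.#.. -> #   bit 20 = 1  t=0,i=2
  #..## -> .   bit 19 = 0  t=1,i=4
  #..#. -> #   bit 18 = 1  t=0,i=8
  #...# -> .   bit 17 = 0  t=0,i=4
  #.... -> #   bit 16 = 1  t=3,i=1
  .#### -> #   bit 15 = 1  t=0,i=12
  .###. -> .   bit 14 = 0  t=2,i=2
  .##.# -> #   bit 13 = 1  t=1,i=6
  .##.. -> #   bit 12 = 1  t=1,i=2
  .#.## -> .   bit 11 = 0  t=0,i=10
  .#.#. -> #   bit 10 = 1  t=1,i=13
  .#..# -> .   bit 9 = 0  t=0,i=7
  .#... -> .   bit 8 = 0  t=0,i=3
  ..### -> #   bit 7 = 1  t=3,i=6
  ..##. -> #   bit 6 = 1  t=1,i=5
  ..#.# -> .   bit 5 = 0  t=0,i=9
  ..#.. -> #   bit 4 = 1  t=0,i=6
  ...## -> .   bit 3 = 0  t=3,i=5
  ...#. -> #   bit 2 = 1  t=0,i=5
  ....# -> #   bit 1 = 1  t=3,i=4
  ..... -> #   bit 0 = 1  t=3,i=2
  bits 01010110011101011011010011010111 = 1450554583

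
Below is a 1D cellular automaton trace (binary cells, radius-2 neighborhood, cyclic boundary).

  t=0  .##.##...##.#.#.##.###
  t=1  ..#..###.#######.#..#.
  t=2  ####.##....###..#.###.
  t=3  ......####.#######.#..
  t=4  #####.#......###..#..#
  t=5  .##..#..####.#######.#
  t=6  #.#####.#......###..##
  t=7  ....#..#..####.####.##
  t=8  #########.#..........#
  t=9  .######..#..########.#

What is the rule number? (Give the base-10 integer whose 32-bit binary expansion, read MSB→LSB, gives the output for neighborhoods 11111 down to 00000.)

  [31] ##### => #  t=1,i=11
  [30] ####. => .  t=1,i=14
  [29] ###.# => .  t=0,i=21
  [28] ###.. => #  t=2,i=13
  [27] ##.## => .  t=0,i=0
  [26] ##.#. => #  t=0,i=11
  [25] ##..# => #  t=2,i=14
  [24] ##... => #  t=0,i=6
  [23] #.### => .  t=0,i=19
  [22] #.##. => .  t=0,i=1
  [21] #.#.# => #  t=0,i=12
  [20] #.#.. => .  t=1,i=17
  [19] #..## => .  t=1,i=4
  [18] #..#. => #  t=1,i=19
  [17] #...# => #  t=0,i=7
  [16] #.... => #  t=2,i=8
  [15] .#### => .  t=1,i=10
  [14] .###. => #  t=0,i=20
  [13] .##.# => #  t=0,i=2
  [12] .##.. => #  t=0,i=5
  [11] .#.## => #  t=0,i=15
  [10] .#.#. => #  t=0,i=13
  [9] .#..# => #  t=1,i=3
  [8] .#... => .  t=1,i=21
  [7] ..### => #  t=1,i=5
  [6] ..##. => #  t=0,i=9
  [5] ..#.# => #  t=2,i=16
  [4] ..#.. => #  t=1,i=2
  [3] ...## => .  t=0,i=8
  [2] ...#. => #  t=1,i=1
  [1] ....# => #  t=2,i=9
  [0] ..... => #  t=3,i=0
  bits 10010111001001110111111011110111 = 2535948023

2535948023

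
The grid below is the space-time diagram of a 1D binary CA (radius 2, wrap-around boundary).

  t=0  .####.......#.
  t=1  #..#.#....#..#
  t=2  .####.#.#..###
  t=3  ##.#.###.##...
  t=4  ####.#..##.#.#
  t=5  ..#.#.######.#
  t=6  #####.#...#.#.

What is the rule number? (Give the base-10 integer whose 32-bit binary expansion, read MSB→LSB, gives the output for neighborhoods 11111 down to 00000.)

1340876650

  #####|.  b31=0 t=4,i=1
  ####.|#  b30=1 t=0,i=3
  ###.#|.  b29=0 t=2,i=4
  ###..|.  b28=0 t=0,i=4
  ##.##|#  b27=1 t=2,i=0
  ##.#.|#  b26=1 t=2,i=5
  ##..#|#  b25=1 t=1,i=1
  ##...|#  b24=1 t=0,i=5
  #.###|#  b23=1 t=2,i=1
  #.##.|#  b22=1 t=3,i=9
  #.#.#|#  b21=1 t=2,i=6
  #.#..|.  b20=0 t=1,i=5
  #..##|#  b19=1 t=0,i=0
  #..#.|#  b18=1 t=1,i=2
  #...#|.  b17=0 t=3,i=12
  #....|.  b16=0 t=0,i=6
  .####|.  b15=0 t=0,i=2
  .###.|.  b14=0 t=2,i=12
  .##.#|#  b13=1 t=3,i=1
  .##..|.  b12=0 t=1,i=0
  .#.##|.  b11=0 t=3,i=4
  .#.#.|#  b10=1 t=1,i=4
  .#..#|#  b9=1 t=0,i=13
  .#...|#  b8=1 t=1,i=6
  ..###|.  b7=0 t=0,i=1
  ..##.|#  b6=1 t=1,i=13
  ..#.#|#  b5=1 t=1,i=3
  ..#..|.  b4=0 t=0,i=12
  ...##|#  b3=1 t=3,i=13
  ...#.|.  b2=0 t=0,i=11
  ....#|#  b1=1 t=0,i=10
  .....|.  b0=0 t=0,i=7
  bits 01001111111011000010011101101010 = 1340876650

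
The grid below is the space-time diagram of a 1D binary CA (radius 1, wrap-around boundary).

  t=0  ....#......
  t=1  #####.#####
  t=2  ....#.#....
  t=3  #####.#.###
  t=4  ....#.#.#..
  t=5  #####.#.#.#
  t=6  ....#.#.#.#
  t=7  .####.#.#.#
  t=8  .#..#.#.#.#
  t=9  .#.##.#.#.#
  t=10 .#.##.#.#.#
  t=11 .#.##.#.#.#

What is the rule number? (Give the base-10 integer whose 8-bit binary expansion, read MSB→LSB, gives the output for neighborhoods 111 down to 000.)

79

  [7] ### => .  t=1,i=0
  [6] ##. => #  t=1,i=4
  [5] #.# => .  t=1,i=5
  [4] #.. => .  t=0,i=5
  [3] .## => #  t=1,i=6
  [2] .#. => #  t=0,i=4
  [1] ..# => #  t=0,i=3
  [0] ... => #  t=0,i=0
  bits 01001111 = 79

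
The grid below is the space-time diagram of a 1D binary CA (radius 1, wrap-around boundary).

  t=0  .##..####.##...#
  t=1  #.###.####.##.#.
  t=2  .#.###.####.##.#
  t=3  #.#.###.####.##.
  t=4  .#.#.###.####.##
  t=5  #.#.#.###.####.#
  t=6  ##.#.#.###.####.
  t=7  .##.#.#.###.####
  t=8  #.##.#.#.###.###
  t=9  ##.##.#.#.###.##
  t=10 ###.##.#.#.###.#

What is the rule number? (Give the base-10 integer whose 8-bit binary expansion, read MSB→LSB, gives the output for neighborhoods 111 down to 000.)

242

  ### -> #   bit 7 = 1  t=0,i=6
  ##. -> #   bit 6 = 1  t=0,i=2
  #.# -> #   bit 5 = 1  t=0,i=0
  #.. -> #   bit 4 = 1  t=0,i=3
  .## -> .   bit 3 = 0  t=0,i=1
  .#. -> .   bit 2 = 0  t=0,i=15
  ..# -> #   bit 1 = 1  t=0,i=4
  ... -> .   bit 0 = 0  t=0,i=13
  bits 11110010 = 242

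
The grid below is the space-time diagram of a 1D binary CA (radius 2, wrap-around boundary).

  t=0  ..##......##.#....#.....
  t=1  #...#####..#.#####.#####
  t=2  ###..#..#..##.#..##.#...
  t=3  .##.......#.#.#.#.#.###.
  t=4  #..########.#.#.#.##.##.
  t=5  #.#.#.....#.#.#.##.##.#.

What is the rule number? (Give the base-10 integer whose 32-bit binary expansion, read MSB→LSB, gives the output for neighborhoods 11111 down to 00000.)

960227623

  nb #####: next=.  (t=1,i=6, bit31=0)
  nb ####.: next=.  (t=1,i=7, bit30=0)
  nb ###.#: next=#  (t=1,i=17, bit29=1)
  nb ###..: next=#  (t=1,i=0, bit28=1)
  nb ##.##: next=#  (t=1,i=18, bit27=1)
  nb ##.#.: next=.  (t=0,i=12, bit26=0)
  nb ##..#: next=.  (t=1,i=9, bit25=0)
  nb ##...: next=#  (t=0,i=4, bit24=1)
  nb #.###: next=.  (t=1,i=13, bit23=0)
  nb #.##.: next=.  (t=4,i=18, bit22=0)
  nb #.#.#: next=#  (t=3,i=12, bit21=1)
  nb #.#..: next=#  (t=0,i=13, bit20=1)
  nb #..##: next=#  (t=2,i=10, bit19=1)
  nb #..#.: next=.  (t=1,i=10, bit18=0)
  nb #...#: next=#  (t=1,i=2, bit17=1)
  nb #....: next=#  (t=0,i=5, bit16=1)
  nb .####: next=#  (t=1,i=5, bit15=1)
  nb .###.: next=#  (t=2,i=1, bit14=1)
  nb .##.#: next=#  (t=0,i=11, bit13=1)
  nb .##..: next=.  (t=0,i=3, bit12=0)
  nb .#.##: next=#  (t=1,i=12, bit11=1)
  nb .#.#.: next=.  (t=3,i=11, bit10=0)
  nb .#..#: next=.  (t=2,i=6, bit9=0)
  nb .#...: next=#  (t=0,i=14, bit8=1)
  nb ..###: next=.  (t=1,i=4, bit7=0)
  nb ..##.: next=.  (t=0,i=2, bit6=0)
  nb ..#.#: next=#  (t=1,i=11, bit5=1)
  nb ..#..: next=.  (t=0,i=18, bit4=0)
  nb ...##: next=.  (t=0,i=1, bit3=0)
  nb ...#.: next=#  (t=0,i=17, bit2=1)
  nb ....#: next=#  (t=0,i=0, bit1=1)
  nb .....: next=#  (t=0,i=6, bit0=1)
  bits 00111001001110111110100100100111 = 960227623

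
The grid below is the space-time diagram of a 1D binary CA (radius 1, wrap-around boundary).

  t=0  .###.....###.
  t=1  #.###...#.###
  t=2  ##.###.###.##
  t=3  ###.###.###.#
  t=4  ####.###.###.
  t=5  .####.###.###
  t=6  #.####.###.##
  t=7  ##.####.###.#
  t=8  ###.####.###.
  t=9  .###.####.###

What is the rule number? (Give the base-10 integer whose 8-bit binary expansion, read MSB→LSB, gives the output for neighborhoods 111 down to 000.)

  ###|#  b7=1 t=0,i=2
  ##.|#  b6=1 t=0,i=3
  #.#|#  b5=1 t=1,i=1
  #..|#  b4=1 t=0,i=4
  .##|.  b3=0 t=0,i=1
  .#.|#  b2=1 t=1,i=8
  ..#|#  b1=1 t=0,i=0
  ...|.  b0=0 t=0,i=5
  bits 11110110 = 246

246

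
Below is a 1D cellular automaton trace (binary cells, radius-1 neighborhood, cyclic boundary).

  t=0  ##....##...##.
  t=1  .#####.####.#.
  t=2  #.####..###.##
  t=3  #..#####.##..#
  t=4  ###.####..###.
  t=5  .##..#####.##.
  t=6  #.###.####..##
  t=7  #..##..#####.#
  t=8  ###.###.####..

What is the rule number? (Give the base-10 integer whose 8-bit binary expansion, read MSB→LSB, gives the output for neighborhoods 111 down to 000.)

  ### -> #   bit 7 = 1  t=1,i=2
  ##. -> #   bit 6 = 1  t=0,i=1
  #.# -> .   bit 5 = 0  t=0,i=13
  #.. -> #   bit 4 = 1  t=0,i=2
  .## -> .   bit 3 = 0  t=0,i=0
  .#. -> #   bit 2 = 1  t=1,i=12
  ..# -> #   bit 1 = 1  t=0,i=5
  ... -> #   bit 0 = 1  t=0,i=3
  bits 11010111 = 215

215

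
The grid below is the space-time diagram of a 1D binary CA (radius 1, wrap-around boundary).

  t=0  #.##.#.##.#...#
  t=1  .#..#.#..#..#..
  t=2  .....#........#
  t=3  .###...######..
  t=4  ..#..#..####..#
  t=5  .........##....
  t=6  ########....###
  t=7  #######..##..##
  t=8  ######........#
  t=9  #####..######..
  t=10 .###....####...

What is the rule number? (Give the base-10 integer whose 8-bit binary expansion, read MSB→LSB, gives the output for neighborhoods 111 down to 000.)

  ###|#  b7=1 t=3,i=2
  ##.|.  b6=0 t=0,i=0
  #.#|#  b5=1 t=0,i=1
  #..|.  b4=0 t=0,i=11
  .##|.  b3=0 t=0,i=2
  .#.|.  b2=0 t=0,i=5
  ..#|.  b1=0 t=0,i=13
  ...|#  b0=1 t=0,i=12
  bits 10100001 = 161

161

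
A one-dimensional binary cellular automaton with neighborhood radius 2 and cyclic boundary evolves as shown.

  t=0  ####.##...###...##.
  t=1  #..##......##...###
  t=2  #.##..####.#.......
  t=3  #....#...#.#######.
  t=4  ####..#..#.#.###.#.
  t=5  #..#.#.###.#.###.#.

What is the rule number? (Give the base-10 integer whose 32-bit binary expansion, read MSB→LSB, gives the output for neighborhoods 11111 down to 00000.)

3099419491

  ##### -> #   bit 31 = 1  t=3,i=13
  ####. -> .   bit 30 = 0  t=0,i=2
  ###.# -> #   bit 29 = 1  t=0,i=3
  ###.. -> #   bit 28 = 1  t=0,i=12
  ##.## -> #   bit 27 = 1  t=0,i=4
  ##.#. -> .   bit 26 = 0  t=2,i=10
  ##..# -> .   bit 25 = 0  t=1,i=1
  ##... -> .   bit 24 = 0  t=0,i=7
  #.### -> #   bit 23 = 1  t=0,i=0
  #.##. -> .   bit 22 = 0  t=0,i=5
  #.#.# -> #   bit 21 = 1  t=4,i=11
  #.#.. -> #   bit 20 = 1  t=2,i=11
  #..## -> #   bit 19 = 1  t=1,i=2
  #..#. -> #   bit 18 = 1  t=4,i=5
  #...# -> .   bit 17 = 0  t=0,i=8
  #.... -> #   bit 16 = 1  t=1,i=6
  .#### -> .   bit 15 = 0  t=0,i=1
  .###. -> #   bit 14 = 1  t=0,i=11
  .##.# -> #   bit 13 = 1  t=0,i=17
  .##.. -> .   bit 12 = 0  t=0,i=6
  .#.## -> .   bit 11 = 0  t=2,i=1
  .#.#. -> .   bit 10 = 0  t=4,i=10
  .#..# -> #   bit 9 = 1  t=4,i=7
  .#... -> #   bit 8 = 1  t=2,i=12
  ..### -> .   bit 7 = 0  t=0,i=10
  ..##. -> #   bit 6 = 1  t=0,i=16
  ..#.# -> #   bit 5 = 1  t=2,i=0
  ..#.. -> .   bit 4 = 0  t=3,i=5
  ...## -> .   bit 3 = 0  t=0,i=9
  ...#. -> .   bit 2 = 0  t=2,i=18
  ....# -> #   bit 1 = 1  t=1,i=9
  ..... -> #   bit 0 = 1  t=1,i=7
  bits 10111000101111010110001101100011 = 3099419491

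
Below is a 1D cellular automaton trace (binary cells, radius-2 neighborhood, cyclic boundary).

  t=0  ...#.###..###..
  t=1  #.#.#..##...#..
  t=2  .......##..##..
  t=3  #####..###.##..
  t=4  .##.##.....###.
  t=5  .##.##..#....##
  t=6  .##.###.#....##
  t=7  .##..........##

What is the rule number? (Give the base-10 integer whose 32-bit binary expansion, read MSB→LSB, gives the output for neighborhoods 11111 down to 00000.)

2453715029

  [31] ##### => #  t=3,i=2
  [30] ####. => .  t=3,i=3
  [29] ###.# => .  t=3,i=9
  [28] ###.. => #  t=0,i=7
  [27] ##.## => .  t=3,i=10
  [26] ##.#. => .  t=6,i=7
  [25] ##..# => #  t=0,i=8
  [24] ##... => .  t=0,i=13
  [23] #.### => .  t=0,i=5
  [22] #.##. => #  t=3,i=11
  [21] #.#.# => .  t=1,i=2
  [20] #.#.. => .  t=1,i=4
  [19] #..## => .  t=0,i=9
  [18] #..#. => .  t=1,i=14
  [17] #...# => .  t=1,i=10
  [16] #.... => .  t=0,i=14
  [15] .#### => #  t=3,i=1
  [14] .###. => .  t=0,i=6
  [13] .##.# => #  t=4,i=2
  [12] .##.. => #  t=1,i=8
  [11] .#.## => #  t=0,i=4
  [10] .#.#. => .  t=1,i=1
  [9] .#..# => .  t=1,i=5
  [8] .#... => .  t=5,i=9
  [7] ..### => .  t=0,i=10
  [6] ..##. => #  t=1,i=7
  [5] ..#.# => .  t=0,i=3
  [4] ..#.. => #  t=1,i=12
  [3] ...## => .  t=2,i=6
  [2] ...#. => #  t=0,i=2
  [1] ....# => .  t=0,i=1
  [0] ..... => #  t=0,i=0
  bits 10010010010000001011100001010101 = 2453715029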